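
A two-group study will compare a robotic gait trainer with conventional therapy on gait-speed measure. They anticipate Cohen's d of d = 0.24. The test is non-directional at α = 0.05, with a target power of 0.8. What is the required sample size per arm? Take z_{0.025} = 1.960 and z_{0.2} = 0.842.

n = 273 per group

For two independent groups with equal n: n = 2·((z_{α/2} + z_β) / d)².
z_{α/2} + z_β = 1.960 + 0.842 = 2.802.
n = 2 × (2.802 / 0.24)² = 2 × 11.675² = 2 × 136.31 = 272.6.
Round up to the next whole participant.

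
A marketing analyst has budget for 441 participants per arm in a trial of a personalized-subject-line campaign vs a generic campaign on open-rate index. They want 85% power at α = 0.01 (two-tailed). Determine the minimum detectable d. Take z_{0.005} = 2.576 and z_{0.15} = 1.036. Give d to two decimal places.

d_min ≈ 0.24

For two independent groups of n = 441 each: d_min = (z_{α/2} + z_β)·√(2/n).
z-sum = 2.576 + 1.036 = 3.612.
d_min = 3.612 × √(2/441) = 3.612 × 0.0673 = 0.243.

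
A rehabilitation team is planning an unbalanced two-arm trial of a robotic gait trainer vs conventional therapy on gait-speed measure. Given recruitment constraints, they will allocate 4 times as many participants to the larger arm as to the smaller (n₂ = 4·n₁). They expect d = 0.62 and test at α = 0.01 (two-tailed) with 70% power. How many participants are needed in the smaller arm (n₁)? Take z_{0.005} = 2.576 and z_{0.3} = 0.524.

n₁ = 32

With allocation ratio k = n₂/n₁ = 4, Var(x̄₁−x̄₂) = σ²(1/n₁ + 1/(k·n₁)) = σ²·(k+1)/(k·n₁).
So n₁ = (1 + 1/k)·((z_{α/2} + z_β)/d)² = 1.250 × (3.100/0.62)².
n₁ = 1.250 × 25.00 = 31.2.
Round up: n₁ = 32, giving n₂ = 4 × 32 = 128.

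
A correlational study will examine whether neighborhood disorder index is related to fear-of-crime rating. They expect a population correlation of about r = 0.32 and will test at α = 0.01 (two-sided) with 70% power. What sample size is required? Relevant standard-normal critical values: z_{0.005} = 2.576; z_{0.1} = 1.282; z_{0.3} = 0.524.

Fisher's z: C = ½·ln((1+r)/(1−r)) = ½·ln(1.9412) = 0.3316.
n = ((z_{α/2} + z_β)/C)² + 3.
(2.576 + 0.524) / 0.3316 = 3.100 / 0.3316 = 9.349.
n = 9.349² + 3 = 87.40 + 3 = 90.4.
Round up.

n = 91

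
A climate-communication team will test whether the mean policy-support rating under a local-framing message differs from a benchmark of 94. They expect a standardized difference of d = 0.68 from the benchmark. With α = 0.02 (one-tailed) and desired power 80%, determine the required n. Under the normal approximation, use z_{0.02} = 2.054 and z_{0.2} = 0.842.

For a one-sample test: n = ((z_{α} + z_β) / d)².
z_{α} + z_β = 2.054 + 0.842 = 2.896.
n = (2.896 / 0.68)² = 4.259² = 18.14.
Round up.

n = 19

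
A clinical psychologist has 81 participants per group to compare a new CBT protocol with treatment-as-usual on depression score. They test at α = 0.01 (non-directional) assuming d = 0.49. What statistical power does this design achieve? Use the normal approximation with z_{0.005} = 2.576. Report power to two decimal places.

For two equal groups, power = Φ(d·√(n/2) − z_{α/2}).
d·√(n/2) = 0.49 × √(81/2) = 0.49 × 6.364 = 3.118.
z_β = 3.118 − 2.576 = 0.542.
Power = Φ(0.542) = 0.706.

power ≈ 0.71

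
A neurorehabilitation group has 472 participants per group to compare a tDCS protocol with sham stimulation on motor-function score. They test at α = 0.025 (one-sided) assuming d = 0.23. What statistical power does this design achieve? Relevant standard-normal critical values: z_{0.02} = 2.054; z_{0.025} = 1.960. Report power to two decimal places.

For two equal groups, power = Φ(d·√(n/2) − z_{α}).
d·√(n/2) = 0.23 × √(472/2) = 0.23 × 15.362 = 3.533.
z_β = 3.533 − 1.960 = 1.573.
Power = Φ(1.573) = 0.942.

power ≈ 0.94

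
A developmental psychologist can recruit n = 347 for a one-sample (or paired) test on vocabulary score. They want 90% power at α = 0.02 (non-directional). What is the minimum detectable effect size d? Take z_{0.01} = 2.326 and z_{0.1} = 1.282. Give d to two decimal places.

For a single sample (or paired design) of n = 347: d_min = (z_{α/2} + z_β)/√n.
z-sum = 2.326 + 1.282 = 3.608.
d_min = 3.608 / √347 = 3.608 / 18.628 = 0.194.

d_min ≈ 0.19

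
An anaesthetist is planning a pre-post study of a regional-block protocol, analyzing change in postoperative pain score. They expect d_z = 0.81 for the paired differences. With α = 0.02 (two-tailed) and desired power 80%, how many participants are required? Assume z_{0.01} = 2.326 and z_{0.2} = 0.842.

For a paired (one-sample on differences) test: n = ((z_{α/2} + z_β) / d)².
z_{α/2} + z_β = 2.326 + 0.842 = 3.168.
n = (3.168 / 0.81)² = 3.911² = 15.30.
Round up.

n = 16 pairs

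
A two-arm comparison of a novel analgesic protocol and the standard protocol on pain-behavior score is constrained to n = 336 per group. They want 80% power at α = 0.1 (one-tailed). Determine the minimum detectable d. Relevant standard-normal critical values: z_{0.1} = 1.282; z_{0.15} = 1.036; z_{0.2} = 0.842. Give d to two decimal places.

For two independent groups of n = 336 each: d_min = (z_{α} + z_β)·√(2/n).
z-sum = 1.282 + 0.842 = 2.124.
d_min = 2.124 × √(2/336) = 2.124 × 0.0772 = 0.164.

d_min ≈ 0.16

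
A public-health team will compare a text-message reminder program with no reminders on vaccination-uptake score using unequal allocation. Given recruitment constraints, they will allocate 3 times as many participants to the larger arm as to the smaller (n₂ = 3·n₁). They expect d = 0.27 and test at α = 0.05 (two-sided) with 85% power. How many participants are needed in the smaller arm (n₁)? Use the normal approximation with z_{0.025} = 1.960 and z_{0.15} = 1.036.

With allocation ratio k = n₂/n₁ = 3, Var(x̄₁−x̄₂) = σ²(1/n₁ + 1/(k·n₁)) = σ²·(k+1)/(k·n₁).
So n₁ = (1 + 1/k)·((z_{α/2} + z_β)/d)² = 1.333 × (2.996/0.27)².
n₁ = 1.333 × 123.13 = 164.2.
Round up: n₁ = 165, giving n₂ = 3 × 165 = 495.

n₁ = 165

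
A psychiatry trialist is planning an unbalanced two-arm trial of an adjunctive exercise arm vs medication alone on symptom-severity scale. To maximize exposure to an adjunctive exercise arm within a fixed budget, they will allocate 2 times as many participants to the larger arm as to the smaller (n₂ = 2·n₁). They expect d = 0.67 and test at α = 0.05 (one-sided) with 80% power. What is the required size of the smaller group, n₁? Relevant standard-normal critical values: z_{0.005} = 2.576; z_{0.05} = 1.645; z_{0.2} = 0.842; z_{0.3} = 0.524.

With allocation ratio k = n₂/n₁ = 2, Var(x̄₁−x̄₂) = σ²(1/n₁ + 1/(k·n₁)) = σ²·(k+1)/(k·n₁).
So n₁ = (1 + 1/k)·((z_{α} + z_β)/d)² = 1.500 × (2.487/0.67)².
n₁ = 1.500 × 13.78 = 20.7.
Round up: n₁ = 21, giving n₂ = 2 × 21 = 42.

n₁ = 21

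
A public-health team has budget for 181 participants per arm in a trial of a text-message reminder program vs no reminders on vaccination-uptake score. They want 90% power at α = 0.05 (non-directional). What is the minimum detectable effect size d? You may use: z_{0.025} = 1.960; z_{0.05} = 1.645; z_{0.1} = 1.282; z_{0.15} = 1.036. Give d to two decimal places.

For two independent groups of n = 181 each: d_min = (z_{α/2} + z_β)·√(2/n).
z-sum = 1.960 + 1.282 = 3.242.
d_min = 3.242 × √(2/181) = 3.242 × 0.1051 = 0.341.

d_min ≈ 0.34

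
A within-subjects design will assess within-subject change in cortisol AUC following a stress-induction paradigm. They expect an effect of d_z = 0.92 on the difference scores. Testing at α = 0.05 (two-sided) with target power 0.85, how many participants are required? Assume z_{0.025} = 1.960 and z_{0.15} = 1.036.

For a paired (one-sample on differences) test: n = ((z_{α/2} + z_β) / d)².
z_{α/2} + z_β = 1.960 + 1.036 = 2.996.
n = (2.996 / 0.92)² = 3.257² = 10.60.
Round up.

n = 11 pairs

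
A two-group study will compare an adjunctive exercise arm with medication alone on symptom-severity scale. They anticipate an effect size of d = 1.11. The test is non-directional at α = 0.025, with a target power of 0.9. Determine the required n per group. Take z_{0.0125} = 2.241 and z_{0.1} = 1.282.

For two independent groups with equal n: n = 2·((z_{α/2} + z_β) / d)².
z_{α/2} + z_β = 2.241 + 1.282 = 3.523.
n = 2 × (3.523 / 1.11)² = 2 × 3.174² = 2 × 10.07 = 20.1.
Round up to the next whole participant.

n = 21 per group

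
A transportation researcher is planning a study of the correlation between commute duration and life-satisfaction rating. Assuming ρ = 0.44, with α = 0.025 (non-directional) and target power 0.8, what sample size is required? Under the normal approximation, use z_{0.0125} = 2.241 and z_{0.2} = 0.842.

n = 46

Fisher's z: C = ½·ln((1+r)/(1−r)) = ½·ln(2.5714) = 0.4722.
n = ((z_{α/2} + z_β)/C)² + 3.
(2.241 + 0.842) / 0.4722 = 3.083 / 0.4722 = 6.529.
n = 6.529² + 3 = 42.63 + 3 = 45.6.
Round up.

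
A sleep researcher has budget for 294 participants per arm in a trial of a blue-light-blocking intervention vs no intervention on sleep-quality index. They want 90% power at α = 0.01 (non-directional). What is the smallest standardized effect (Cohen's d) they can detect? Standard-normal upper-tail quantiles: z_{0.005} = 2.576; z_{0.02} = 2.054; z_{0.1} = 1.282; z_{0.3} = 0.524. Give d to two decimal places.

d_min ≈ 0.32

For two independent groups of n = 294 each: d_min = (z_{α/2} + z_β)·√(2/n).
z-sum = 2.576 + 1.282 = 3.858.
d_min = 3.858 × √(2/294) = 3.858 × 0.0825 = 0.318.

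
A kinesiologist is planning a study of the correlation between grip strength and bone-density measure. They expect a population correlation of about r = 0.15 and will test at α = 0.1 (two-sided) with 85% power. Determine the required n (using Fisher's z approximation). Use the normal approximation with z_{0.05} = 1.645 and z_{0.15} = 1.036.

Fisher's z: C = ½·ln((1+r)/(1−r)) = ½·ln(1.3529) = 0.1511.
n = ((z_{α/2} + z_β)/C)² + 3.
(1.645 + 1.036) / 0.1511 = 2.681 / 0.1511 = 17.743.
n = 17.743² + 3 = 314.82 + 3 = 317.8.
Round up.

n = 318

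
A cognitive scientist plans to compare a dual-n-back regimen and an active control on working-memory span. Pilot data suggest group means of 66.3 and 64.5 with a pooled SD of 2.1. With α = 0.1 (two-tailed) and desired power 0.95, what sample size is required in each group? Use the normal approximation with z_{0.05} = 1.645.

n = 30 per group

Cohen's d = |M₁ − M₂| / SD_pooled = |66.3 − 64.5| / 2.1 = 1.8 / 2.1 = 0.857.
For two independent groups with equal n: n = 2·((z_{α/2} + z_β) / d)².
z_{α/2} + z_β = 1.645 + 1.645 = 3.290.
n = 2 × (3.290 / 0.857)² = 2 × 3.839² = 2 × 14.74 = 29.5.
Round up to the next whole participant.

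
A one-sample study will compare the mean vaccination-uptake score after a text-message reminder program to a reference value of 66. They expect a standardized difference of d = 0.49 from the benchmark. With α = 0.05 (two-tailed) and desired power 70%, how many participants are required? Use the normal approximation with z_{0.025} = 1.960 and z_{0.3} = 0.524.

n = 26

For a one-sample test: n = ((z_{α/2} + z_β) / d)².
z_{α/2} + z_β = 1.960 + 0.524 = 2.484.
n = (2.484 / 0.49)² = 5.069² = 25.70.
Round up.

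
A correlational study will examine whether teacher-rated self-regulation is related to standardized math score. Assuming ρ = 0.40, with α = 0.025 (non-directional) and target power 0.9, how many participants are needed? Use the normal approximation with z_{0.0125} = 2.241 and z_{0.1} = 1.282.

Fisher's z: C = ½·ln((1+r)/(1−r)) = ½·ln(2.3333) = 0.4236.
n = ((z_{α/2} + z_β)/C)² + 3.
(2.241 + 1.282) / 0.4236 = 3.523 / 0.4236 = 8.317.
n = 8.317² + 3 = 69.17 + 3 = 72.2.
Round up.

n = 73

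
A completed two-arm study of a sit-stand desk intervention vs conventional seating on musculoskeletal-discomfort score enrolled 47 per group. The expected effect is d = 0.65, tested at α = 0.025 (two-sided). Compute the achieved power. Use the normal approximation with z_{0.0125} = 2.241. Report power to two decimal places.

power ≈ 0.82

For two equal groups, power = Φ(d·√(n/2) − z_{α/2}).
d·√(n/2) = 0.65 × √(47/2) = 0.65 × 4.848 = 3.151.
z_β = 3.151 − 2.241 = 0.910.
Power = Φ(0.910) = 0.819.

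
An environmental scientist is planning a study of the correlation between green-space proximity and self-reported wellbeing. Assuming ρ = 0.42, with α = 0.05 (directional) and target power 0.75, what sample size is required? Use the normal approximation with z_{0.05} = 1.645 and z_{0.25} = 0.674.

n = 30

Fisher's z: C = ½·ln((1+r)/(1−r)) = ½·ln(2.4483) = 0.4477.
n = ((z_{α} + z_β)/C)² + 3.
(1.645 + 0.674) / 0.4477 = 2.319 / 0.4477 = 5.180.
n = 5.180² + 3 = 26.83 + 3 = 29.8.
Round up.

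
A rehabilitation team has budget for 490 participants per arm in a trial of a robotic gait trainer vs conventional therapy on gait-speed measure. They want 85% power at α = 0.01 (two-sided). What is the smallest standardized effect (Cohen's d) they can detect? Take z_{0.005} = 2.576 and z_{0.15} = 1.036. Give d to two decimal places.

d_min ≈ 0.23

For two independent groups of n = 490 each: d_min = (z_{α/2} + z_β)·√(2/n).
z-sum = 2.576 + 1.036 = 3.612.
d_min = 3.612 × √(2/490) = 3.612 × 0.0639 = 0.231.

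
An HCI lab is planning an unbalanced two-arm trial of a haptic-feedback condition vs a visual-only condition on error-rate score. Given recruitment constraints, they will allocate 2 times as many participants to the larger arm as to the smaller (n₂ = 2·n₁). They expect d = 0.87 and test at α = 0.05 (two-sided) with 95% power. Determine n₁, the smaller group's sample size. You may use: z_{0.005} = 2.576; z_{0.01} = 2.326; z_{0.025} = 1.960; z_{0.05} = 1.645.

n₁ = 26

With allocation ratio k = n₂/n₁ = 2, Var(x̄₁−x̄₂) = σ²(1/n₁ + 1/(k·n₁)) = σ²·(k+1)/(k·n₁).
So n₁ = (1 + 1/k)·((z_{α/2} + z_β)/d)² = 1.500 × (3.605/0.87)².
n₁ = 1.500 × 17.17 = 25.8.
Round up: n₁ = 26, giving n₂ = 2 × 26 = 52.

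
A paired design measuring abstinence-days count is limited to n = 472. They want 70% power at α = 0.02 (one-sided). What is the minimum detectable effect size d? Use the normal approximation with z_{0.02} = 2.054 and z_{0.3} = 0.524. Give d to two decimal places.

For a single sample (or paired design) of n = 472: d_min = (z_{α} + z_β)/√n.
z-sum = 2.054 + 0.524 = 2.578.
d_min = 2.578 / √472 = 2.578 / 21.726 = 0.119.

d_min ≈ 0.12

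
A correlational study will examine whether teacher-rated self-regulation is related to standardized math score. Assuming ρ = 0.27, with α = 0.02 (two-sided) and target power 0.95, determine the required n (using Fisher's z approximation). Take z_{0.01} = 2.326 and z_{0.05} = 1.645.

Fisher's z: C = ½·ln((1+r)/(1−r)) = ½·ln(1.7397) = 0.2769.
n = ((z_{α/2} + z_β)/C)² + 3.
(2.326 + 1.645) / 0.2769 = 3.971 / 0.2769 = 14.341.
n = 14.341² + 3 = 205.66 + 3 = 208.7.
Round up.

n = 209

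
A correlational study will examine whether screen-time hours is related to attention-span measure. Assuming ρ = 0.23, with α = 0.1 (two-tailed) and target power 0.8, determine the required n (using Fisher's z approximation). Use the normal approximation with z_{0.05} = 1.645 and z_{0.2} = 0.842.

n = 116

Fisher's z: C = ½·ln((1+r)/(1−r)) = ½·ln(1.5974) = 0.2342.
n = ((z_{α/2} + z_β)/C)² + 3.
(1.645 + 0.842) / 0.2342 = 2.487 / 0.2342 = 10.619.
n = 10.619² + 3 = 112.77 + 3 = 115.8.
Round up.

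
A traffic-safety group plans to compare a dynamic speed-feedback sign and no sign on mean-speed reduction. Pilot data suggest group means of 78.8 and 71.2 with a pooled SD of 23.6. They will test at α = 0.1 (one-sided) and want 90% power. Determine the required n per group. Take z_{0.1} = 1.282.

n = 127 per group

Cohen's d = |M₁ − M₂| / SD_pooled = |78.8 − 71.2| / 23.6 = 7.6 / 23.6 = 0.322.
For two independent groups with equal n: n = 2·((z_{α} + z_β) / d)².
z_{α} + z_β = 1.282 + 1.282 = 2.564.
n = 2 × (2.564 / 0.322)² = 2 × 7.963² = 2 × 63.41 = 126.8.
Round up to the next whole participant.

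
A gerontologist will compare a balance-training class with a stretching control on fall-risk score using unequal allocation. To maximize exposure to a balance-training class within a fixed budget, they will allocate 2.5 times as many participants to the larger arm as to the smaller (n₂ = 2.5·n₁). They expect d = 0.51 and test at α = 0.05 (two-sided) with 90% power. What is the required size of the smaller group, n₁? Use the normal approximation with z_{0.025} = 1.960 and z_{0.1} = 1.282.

With allocation ratio k = n₂/n₁ = 2.5, Var(x̄₁−x̄₂) = σ²(1/n₁ + 1/(k·n₁)) = σ²·(k+1)/(k·n₁).
So n₁ = (1 + 1/k)·((z_{α/2} + z_β)/d)² = 1.400 × (3.242/0.51)².
n₁ = 1.400 × 40.41 = 56.6.
Round up: n₁ = 57, giving n₂ = ⌈2.5 × 57⌉ = ⌈142.5⌉ = 143.

n₁ = 57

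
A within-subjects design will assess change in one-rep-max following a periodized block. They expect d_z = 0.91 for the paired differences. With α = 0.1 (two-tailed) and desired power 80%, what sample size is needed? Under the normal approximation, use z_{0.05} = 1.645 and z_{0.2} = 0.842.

For a paired (one-sample on differences) test: n = ((z_{α/2} + z_β) / d)².
z_{α/2} + z_β = 1.645 + 0.842 = 2.487.
n = (2.487 / 0.91)² = 2.733² = 7.47.
Round up.

n = 8 pairs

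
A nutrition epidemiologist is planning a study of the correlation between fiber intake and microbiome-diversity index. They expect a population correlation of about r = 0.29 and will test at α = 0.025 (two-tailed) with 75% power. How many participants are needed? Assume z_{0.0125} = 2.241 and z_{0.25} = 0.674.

Fisher's z: C = ½·ln((1+r)/(1−r)) = ½·ln(1.8169) = 0.2986.
n = ((z_{α/2} + z_β)/C)² + 3.
(2.241 + 0.674) / 0.2986 = 2.915 / 0.2986 = 9.762.
n = 9.762² + 3 = 95.30 + 3 = 98.3.
Round up.

n = 99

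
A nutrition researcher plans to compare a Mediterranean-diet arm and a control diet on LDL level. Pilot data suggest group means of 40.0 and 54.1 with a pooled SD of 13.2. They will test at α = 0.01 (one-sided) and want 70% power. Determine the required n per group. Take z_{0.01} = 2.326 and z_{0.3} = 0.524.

n = 15 per group

Cohen's d = |M₁ − M₂| / SD_pooled = |40.0 − 54.1| / 13.2 = 14.1 / 13.2 = 1.068.
For two independent groups with equal n: n = 2·((z_{α} + z_β) / d)².
z_{α} + z_β = 2.326 + 0.524 = 2.850.
n = 2 × (2.850 / 1.068)² = 2 × 2.669² = 2 × 7.12 = 14.2.
Round up to the next whole participant.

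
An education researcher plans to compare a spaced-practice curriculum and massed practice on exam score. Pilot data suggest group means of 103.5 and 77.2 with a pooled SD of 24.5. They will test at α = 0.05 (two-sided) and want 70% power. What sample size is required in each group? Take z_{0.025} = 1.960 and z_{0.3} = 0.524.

n = 11 per group

Cohen's d = |M₁ − M₂| / SD_pooled = |103.5 − 77.2| / 24.5 = 26.3 / 24.5 = 1.073.
For two independent groups with equal n: n = 2·((z_{α/2} + z_β) / d)².
z_{α/2} + z_β = 1.960 + 0.524 = 2.484.
n = 2 × (2.484 / 1.073)² = 2 × 2.315² = 2 × 5.36 = 10.7.
Round up to the next whole participant.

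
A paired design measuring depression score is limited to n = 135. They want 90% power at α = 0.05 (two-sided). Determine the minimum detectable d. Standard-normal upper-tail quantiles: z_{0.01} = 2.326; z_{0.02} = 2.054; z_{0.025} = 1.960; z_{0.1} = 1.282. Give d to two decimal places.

For a single sample (or paired design) of n = 135: d_min = (z_{α/2} + z_β)/√n.
z-sum = 1.960 + 1.282 = 3.242.
d_min = 3.242 / √135 = 3.242 / 11.619 = 0.279.

d_min ≈ 0.28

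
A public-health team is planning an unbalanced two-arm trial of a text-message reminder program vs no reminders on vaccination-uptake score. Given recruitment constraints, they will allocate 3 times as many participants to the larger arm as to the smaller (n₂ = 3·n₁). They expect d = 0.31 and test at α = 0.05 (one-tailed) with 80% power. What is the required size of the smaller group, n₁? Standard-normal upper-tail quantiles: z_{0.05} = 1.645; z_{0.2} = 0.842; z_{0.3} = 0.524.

With allocation ratio k = n₂/n₁ = 3, Var(x̄₁−x̄₂) = σ²(1/n₁ + 1/(k·n₁)) = σ²·(k+1)/(k·n₁).
So n₁ = (1 + 1/k)·((z_{α} + z_β)/d)² = 1.333 × (2.487/0.31)².
n₁ = 1.333 × 64.36 = 85.8.
Round up: n₁ = 86, giving n₂ = 3 × 86 = 258.

n₁ = 86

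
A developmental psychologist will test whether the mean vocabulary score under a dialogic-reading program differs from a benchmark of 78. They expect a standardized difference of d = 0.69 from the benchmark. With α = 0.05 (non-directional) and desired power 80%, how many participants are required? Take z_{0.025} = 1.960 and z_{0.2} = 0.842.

For a one-sample test: n = ((z_{α/2} + z_β) / d)².
z_{α/2} + z_β = 1.960 + 0.842 = 2.802.
n = (2.802 / 0.69)² = 4.061² = 16.49.
Round up.

n = 17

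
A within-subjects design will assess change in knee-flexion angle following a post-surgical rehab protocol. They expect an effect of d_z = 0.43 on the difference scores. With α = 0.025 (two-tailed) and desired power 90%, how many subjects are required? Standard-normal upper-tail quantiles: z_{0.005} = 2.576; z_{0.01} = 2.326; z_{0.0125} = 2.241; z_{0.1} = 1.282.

n = 68 pairs

For a paired (one-sample on differences) test: n = ((z_{α/2} + z_β) / d)².
z_{α/2} + z_β = 2.241 + 1.282 = 3.523.
n = (3.523 / 0.43)² = 8.193² = 67.13.
Round up.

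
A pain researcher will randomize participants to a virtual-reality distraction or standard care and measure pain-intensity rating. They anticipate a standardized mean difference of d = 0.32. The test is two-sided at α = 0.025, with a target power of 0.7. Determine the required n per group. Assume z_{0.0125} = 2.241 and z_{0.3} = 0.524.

n = 150 per group

For two independent groups with equal n: n = 2·((z_{α/2} + z_β) / d)².
z_{α/2} + z_β = 2.241 + 0.524 = 2.765.
n = 2 × (2.765 / 0.32)² = 2 × 8.641² = 2 × 74.66 = 149.3.
Round up to the next whole participant.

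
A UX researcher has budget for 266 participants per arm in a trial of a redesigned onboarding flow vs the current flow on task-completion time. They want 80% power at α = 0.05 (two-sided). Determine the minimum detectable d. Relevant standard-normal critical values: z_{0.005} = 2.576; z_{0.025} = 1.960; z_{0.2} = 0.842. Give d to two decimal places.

d_min ≈ 0.24

For two independent groups of n = 266 each: d_min = (z_{α/2} + z_β)·√(2/n).
z-sum = 1.960 + 0.842 = 2.802.
d_min = 2.802 × √(2/266) = 2.802 × 0.0867 = 0.243.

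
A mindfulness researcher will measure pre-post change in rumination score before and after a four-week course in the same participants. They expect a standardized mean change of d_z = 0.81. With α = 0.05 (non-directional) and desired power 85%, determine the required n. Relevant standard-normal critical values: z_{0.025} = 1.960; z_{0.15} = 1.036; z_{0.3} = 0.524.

For a paired (one-sample on differences) test: n = ((z_{α/2} + z_β) / d)².
z_{α/2} + z_β = 1.960 + 1.036 = 2.996.
n = (2.996 / 0.81)² = 3.699² = 13.68.
Round up.

n = 14 pairs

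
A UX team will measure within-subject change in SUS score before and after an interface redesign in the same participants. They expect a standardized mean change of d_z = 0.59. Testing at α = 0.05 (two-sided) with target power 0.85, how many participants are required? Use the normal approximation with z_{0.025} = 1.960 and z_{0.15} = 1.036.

n = 26 pairs

For a paired (one-sample on differences) test: n = ((z_{α/2} + z_β) / d)².
z_{α/2} + z_β = 1.960 + 1.036 = 2.996.
n = (2.996 / 0.59)² = 5.078² = 25.79.
Round up.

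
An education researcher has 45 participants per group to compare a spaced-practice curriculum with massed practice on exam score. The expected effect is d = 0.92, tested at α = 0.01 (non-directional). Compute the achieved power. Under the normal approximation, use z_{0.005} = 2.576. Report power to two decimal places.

For two equal groups, power = Φ(d·√(n/2) − z_{α/2}).
d·√(n/2) = 0.92 × √(45/2) = 0.92 × 4.743 = 4.364.
z_β = 4.364 − 2.576 = 1.788.
Power = Φ(1.788) = 0.963.

power ≈ 0.96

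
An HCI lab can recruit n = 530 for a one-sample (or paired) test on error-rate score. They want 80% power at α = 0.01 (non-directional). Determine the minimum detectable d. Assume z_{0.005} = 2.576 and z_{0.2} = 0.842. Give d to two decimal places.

For a single sample (or paired design) of n = 530: d_min = (z_{α/2} + z_β)/√n.
z-sum = 2.576 + 0.842 = 3.418.
d_min = 3.418 / √530 = 3.418 / 23.022 = 0.148.

d_min ≈ 0.15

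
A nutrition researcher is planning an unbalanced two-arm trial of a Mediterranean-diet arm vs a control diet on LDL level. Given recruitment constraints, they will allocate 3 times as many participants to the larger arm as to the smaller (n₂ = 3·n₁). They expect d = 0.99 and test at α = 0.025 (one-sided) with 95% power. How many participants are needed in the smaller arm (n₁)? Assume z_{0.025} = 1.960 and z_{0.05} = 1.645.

With allocation ratio k = n₂/n₁ = 3, Var(x̄₁−x̄₂) = σ²(1/n₁ + 1/(k·n₁)) = σ²·(k+1)/(k·n₁).
So n₁ = (1 + 1/k)·((z_{α} + z_β)/d)² = 1.333 × (3.605/0.99)².
n₁ = 1.333 × 13.26 = 17.7.
Round up: n₁ = 18, giving n₂ = 3 × 18 = 54.

n₁ = 18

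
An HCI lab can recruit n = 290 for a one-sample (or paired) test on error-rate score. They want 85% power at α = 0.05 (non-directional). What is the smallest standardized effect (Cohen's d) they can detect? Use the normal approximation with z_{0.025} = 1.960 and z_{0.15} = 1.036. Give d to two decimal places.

d_min ≈ 0.18

For a single sample (or paired design) of n = 290: d_min = (z_{α/2} + z_β)/√n.
z-sum = 1.960 + 1.036 = 2.996.
d_min = 2.996 / √290 = 2.996 / 17.029 = 0.176.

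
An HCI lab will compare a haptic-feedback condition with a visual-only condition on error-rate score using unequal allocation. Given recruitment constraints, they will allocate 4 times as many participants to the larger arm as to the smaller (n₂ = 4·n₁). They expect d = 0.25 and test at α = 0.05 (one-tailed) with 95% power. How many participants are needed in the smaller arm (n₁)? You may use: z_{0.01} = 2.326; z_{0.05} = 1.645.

n₁ = 217

With allocation ratio k = n₂/n₁ = 4, Var(x̄₁−x̄₂) = σ²(1/n₁ + 1/(k·n₁)) = σ²·(k+1)/(k·n₁).
So n₁ = (1 + 1/k)·((z_{α} + z_β)/d)² = 1.250 × (3.290/0.25)².
n₁ = 1.250 × 173.19 = 216.5.
Round up: n₁ = 217, giving n₂ = 4 × 217 = 868.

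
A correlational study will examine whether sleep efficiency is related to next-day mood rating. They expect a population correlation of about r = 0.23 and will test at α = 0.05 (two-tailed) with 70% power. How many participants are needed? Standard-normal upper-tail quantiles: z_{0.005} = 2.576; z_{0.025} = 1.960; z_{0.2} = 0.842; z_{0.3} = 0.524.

n = 116

Fisher's z: C = ½·ln((1+r)/(1−r)) = ½·ln(1.5974) = 0.2342.
n = ((z_{α/2} + z_β)/C)² + 3.
(1.960 + 0.524) / 0.2342 = 2.484 / 0.2342 = 10.606.
n = 10.606² + 3 = 112.49 + 3 = 115.5.
Round up.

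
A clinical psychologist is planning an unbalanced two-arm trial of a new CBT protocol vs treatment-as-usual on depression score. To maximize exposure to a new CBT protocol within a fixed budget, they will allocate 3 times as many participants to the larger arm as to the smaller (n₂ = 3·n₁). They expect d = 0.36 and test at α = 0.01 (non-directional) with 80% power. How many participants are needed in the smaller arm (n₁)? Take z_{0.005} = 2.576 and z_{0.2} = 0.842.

n₁ = 121

With allocation ratio k = n₂/n₁ = 3, Var(x̄₁−x̄₂) = σ²(1/n₁ + 1/(k·n₁)) = σ²·(k+1)/(k·n₁).
So n₁ = (1 + 1/k)·((z_{α/2} + z_β)/d)² = 1.333 × (3.418/0.36)².
n₁ = 1.333 × 90.14 = 120.2.
Round up: n₁ = 121, giving n₂ = 3 × 121 = 363.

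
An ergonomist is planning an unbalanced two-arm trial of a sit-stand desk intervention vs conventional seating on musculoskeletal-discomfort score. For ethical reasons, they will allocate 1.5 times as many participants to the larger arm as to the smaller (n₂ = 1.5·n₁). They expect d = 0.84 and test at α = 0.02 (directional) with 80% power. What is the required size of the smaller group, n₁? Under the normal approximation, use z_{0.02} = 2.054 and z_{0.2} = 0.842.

With allocation ratio k = n₂/n₁ = 1.5, Var(x̄₁−x̄₂) = σ²(1/n₁ + 1/(k·n₁)) = σ²·(k+1)/(k·n₁).
So n₁ = (1 + 1/k)·((z_{α} + z_β)/d)² = 1.667 × (2.896/0.84)².
n₁ = 1.667 × 11.89 = 19.8.
Round up: n₁ = 20, giving n₂ = 1.5 × 20 = 30.

n₁ = 20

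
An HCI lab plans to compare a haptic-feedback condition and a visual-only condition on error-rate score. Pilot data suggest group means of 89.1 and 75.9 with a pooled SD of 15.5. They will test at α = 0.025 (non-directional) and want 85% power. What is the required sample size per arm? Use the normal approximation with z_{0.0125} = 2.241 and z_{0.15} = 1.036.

Cohen's d = |M₁ − M₂| / SD_pooled = |89.1 − 75.9| / 15.5 = 13.2 / 15.5 = 0.852.
For two independent groups with equal n: n = 2·((z_{α/2} + z_β) / d)².
z_{α/2} + z_β = 2.241 + 1.036 = 3.277.
n = 2 × (3.277 / 0.852)² = 2 × 3.846² = 2 × 14.79 = 29.6.
Round up to the next whole participant.

n = 30 per group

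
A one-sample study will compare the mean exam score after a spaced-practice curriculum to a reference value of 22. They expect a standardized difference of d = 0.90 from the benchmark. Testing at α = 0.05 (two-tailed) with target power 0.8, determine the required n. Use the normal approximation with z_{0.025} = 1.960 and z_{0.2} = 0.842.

For a one-sample test: n = ((z_{α/2} + z_β) / d)².
z_{α/2} + z_β = 1.960 + 0.842 = 2.802.
n = (2.802 / 0.90)² = 3.113² = 9.69.
Round up.

n = 10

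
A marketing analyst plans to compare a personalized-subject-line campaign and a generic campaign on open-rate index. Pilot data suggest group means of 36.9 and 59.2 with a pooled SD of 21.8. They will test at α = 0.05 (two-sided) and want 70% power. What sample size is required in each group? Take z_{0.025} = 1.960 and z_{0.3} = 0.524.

Cohen's d = |M₁ − M₂| / SD_pooled = |36.9 − 59.2| / 21.8 = 22.3 / 21.8 = 1.023.
For two independent groups with equal n: n = 2·((z_{α/2} + z_β) / d)².
z_{α/2} + z_β = 1.960 + 0.524 = 2.484.
n = 2 × (2.484 / 1.023)² = 2 × 2.428² = 2 × 5.90 = 11.8.
Round up to the next whole participant.

n = 12 per group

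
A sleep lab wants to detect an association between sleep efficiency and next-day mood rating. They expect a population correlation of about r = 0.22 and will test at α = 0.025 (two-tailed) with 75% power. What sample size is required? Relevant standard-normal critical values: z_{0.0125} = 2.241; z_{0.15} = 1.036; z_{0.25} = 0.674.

Fisher's z: C = ½·ln((1+r)/(1−r)) = ½·ln(1.5641) = 0.2237.
n = ((z_{α/2} + z_β)/C)² + 3.
(2.241 + 0.674) / 0.2237 = 2.915 / 0.2237 = 13.031.
n = 13.031² + 3 = 169.80 + 3 = 172.8.
Round up.

n = 173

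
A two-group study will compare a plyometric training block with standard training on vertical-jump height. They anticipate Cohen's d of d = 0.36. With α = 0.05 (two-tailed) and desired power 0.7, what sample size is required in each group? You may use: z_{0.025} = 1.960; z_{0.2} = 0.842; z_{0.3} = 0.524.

For two independent groups with equal n: n = 2·((z_{α/2} + z_β) / d)².
z_{α/2} + z_β = 1.960 + 0.524 = 2.484.
n = 2 × (2.484 / 0.36)² = 2 × 6.900² = 2 × 47.61 = 95.2.
Round up to the next whole participant.

n = 96 per group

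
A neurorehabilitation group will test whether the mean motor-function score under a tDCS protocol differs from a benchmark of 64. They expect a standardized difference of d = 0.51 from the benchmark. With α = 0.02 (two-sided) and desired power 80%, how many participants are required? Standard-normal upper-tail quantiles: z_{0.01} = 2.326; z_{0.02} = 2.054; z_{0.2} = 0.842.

For a one-sample test: n = ((z_{α/2} + z_β) / d)².
z_{α/2} + z_β = 2.326 + 0.842 = 3.168.
n = (3.168 / 0.51)² = 6.212² = 38.59.
Round up.

n = 39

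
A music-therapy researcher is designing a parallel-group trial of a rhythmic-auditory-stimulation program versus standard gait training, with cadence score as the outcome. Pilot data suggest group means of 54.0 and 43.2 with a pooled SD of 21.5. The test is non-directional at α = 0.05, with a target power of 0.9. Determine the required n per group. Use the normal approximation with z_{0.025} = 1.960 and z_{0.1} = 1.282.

n = 84 per group

Cohen's d = |M₁ − M₂| / SD_pooled = |54.0 − 43.2| / 21.5 = 10.8 / 21.5 = 0.502.
For two independent groups with equal n: n = 2·((z_{α/2} + z_β) / d)².
z_{α/2} + z_β = 1.960 + 1.282 = 3.242.
n = 2 × (3.242 / 0.502)² = 2 × 6.458² = 2 × 41.71 = 83.4.
Round up to the next whole participant.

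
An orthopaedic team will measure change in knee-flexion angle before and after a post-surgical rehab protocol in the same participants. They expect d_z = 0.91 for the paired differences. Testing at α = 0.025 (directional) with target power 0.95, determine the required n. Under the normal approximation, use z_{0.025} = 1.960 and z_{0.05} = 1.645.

n = 16 pairs

For a paired (one-sample on differences) test: n = ((z_{α} + z_β) / d)².
z_{α} + z_β = 1.960 + 1.645 = 3.605.
n = (3.605 / 0.91)² = 3.962² = 15.69.
Round up.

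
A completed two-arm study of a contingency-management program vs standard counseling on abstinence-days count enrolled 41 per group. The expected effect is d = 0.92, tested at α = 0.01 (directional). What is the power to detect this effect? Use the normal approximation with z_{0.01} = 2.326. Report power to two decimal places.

power ≈ 0.97

For two equal groups, power = Φ(d·√(n/2) − z_{α}).
d·√(n/2) = 0.92 × √(41/2) = 0.92 × 4.528 = 4.165.
z_β = 4.165 − 2.326 = 1.839.
Power = Φ(1.839) = 0.967.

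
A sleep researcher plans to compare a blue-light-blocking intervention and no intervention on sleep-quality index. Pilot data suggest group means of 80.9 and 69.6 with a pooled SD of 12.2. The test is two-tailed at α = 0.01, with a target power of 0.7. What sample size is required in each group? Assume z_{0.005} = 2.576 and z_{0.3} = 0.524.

n = 23 per group

Cohen's d = |M₁ − M₂| / SD_pooled = |80.9 − 69.6| / 12.2 = 11.3 / 12.2 = 0.926.
For two independent groups with equal n: n = 2·((z_{α/2} + z_β) / d)².
z_{α/2} + z_β = 2.576 + 0.524 = 3.100.
n = 2 × (3.100 / 0.926)² = 2 × 3.348² = 2 × 11.21 = 22.4.
Round up to the next whole participant.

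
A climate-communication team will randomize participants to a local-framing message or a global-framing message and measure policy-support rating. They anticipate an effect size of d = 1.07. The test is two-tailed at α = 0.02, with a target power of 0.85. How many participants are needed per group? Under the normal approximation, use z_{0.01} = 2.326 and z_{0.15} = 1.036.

For two independent groups with equal n: n = 2·((z_{α/2} + z_β) / d)².
z_{α/2} + z_β = 2.326 + 1.036 = 3.362.
n = 2 × (3.362 / 1.07)² = 2 × 3.142² = 2 × 9.87 = 19.7.
Round up to the next whole participant.

n = 20 per group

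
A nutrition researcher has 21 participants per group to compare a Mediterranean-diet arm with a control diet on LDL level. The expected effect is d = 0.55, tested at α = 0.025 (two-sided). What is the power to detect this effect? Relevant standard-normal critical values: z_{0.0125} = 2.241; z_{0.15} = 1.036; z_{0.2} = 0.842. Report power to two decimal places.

power ≈ 0.32

For two equal groups, power = Φ(d·√(n/2) − z_{α/2}).
d·√(n/2) = 0.55 × √(21/2) = 0.55 × 3.240 = 1.782.
z_β = 1.782 − 2.241 = -0.459.
Power = Φ(-0.459) = 0.323.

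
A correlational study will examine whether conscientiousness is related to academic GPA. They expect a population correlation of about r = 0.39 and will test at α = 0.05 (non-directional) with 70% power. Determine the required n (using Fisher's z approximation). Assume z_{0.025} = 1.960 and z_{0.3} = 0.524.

Fisher's z: C = ½·ln((1+r)/(1−r)) = ½·ln(2.2787) = 0.4118.
n = ((z_{α/2} + z_β)/C)² + 3.
(1.960 + 0.524) / 0.4118 = 2.484 / 0.4118 = 6.032.
n = 6.032² + 3 = 36.39 + 3 = 39.4.
Round up.

n = 40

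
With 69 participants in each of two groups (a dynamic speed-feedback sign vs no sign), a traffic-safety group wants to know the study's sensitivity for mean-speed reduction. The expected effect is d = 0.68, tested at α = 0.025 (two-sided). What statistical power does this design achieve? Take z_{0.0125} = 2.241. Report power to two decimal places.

power ≈ 0.96

For two equal groups, power = Φ(d·√(n/2) − z_{α/2}).
d·√(n/2) = 0.68 × √(69/2) = 0.68 × 5.874 = 3.994.
z_β = 3.994 − 2.241 = 1.753.
Power = Φ(1.753) = 0.960.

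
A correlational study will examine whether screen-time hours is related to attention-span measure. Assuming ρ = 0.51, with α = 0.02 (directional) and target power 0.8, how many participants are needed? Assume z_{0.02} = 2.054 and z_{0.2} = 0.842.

Fisher's z: C = ½·ln((1+r)/(1−r)) = ½·ln(3.0816) = 0.5627.
n = ((z_{α} + z_β)/C)² + 3.
(2.054 + 0.842) / 0.5627 = 2.896 / 0.5627 = 5.147.
n = 5.147² + 3 = 26.49 + 3 = 29.5.
Round up.

n = 30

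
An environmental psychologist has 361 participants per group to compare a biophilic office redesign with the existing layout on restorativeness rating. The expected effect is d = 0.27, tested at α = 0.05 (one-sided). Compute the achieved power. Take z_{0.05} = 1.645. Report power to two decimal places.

For two equal groups, power = Φ(d·√(n/2) − z_{α}).
d·√(n/2) = 0.27 × √(361/2) = 0.27 × 13.435 = 3.627.
z_β = 3.627 − 1.645 = 1.982.
Power = Φ(1.982) = 0.976.

power ≈ 0.98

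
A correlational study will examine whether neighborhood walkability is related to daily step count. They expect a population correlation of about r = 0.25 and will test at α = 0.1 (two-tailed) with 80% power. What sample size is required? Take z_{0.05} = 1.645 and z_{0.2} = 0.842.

n = 98

Fisher's z: C = ½·ln((1+r)/(1−r)) = ½·ln(1.6667) = 0.2554.
n = ((z_{α/2} + z_β)/C)² + 3.
(1.645 + 0.842) / 0.2554 = 2.487 / 0.2554 = 9.738.
n = 9.738² + 3 = 94.82 + 3 = 97.8.
Round up.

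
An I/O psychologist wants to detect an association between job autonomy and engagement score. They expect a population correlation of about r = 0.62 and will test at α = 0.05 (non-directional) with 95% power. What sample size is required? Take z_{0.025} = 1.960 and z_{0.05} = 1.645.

Fisher's z: C = ½·ln((1+r)/(1−r)) = ½·ln(4.2632) = 0.7250.
n = ((z_{α/2} + z_β)/C)² + 3.
(1.960 + 1.645) / 0.7250 = 3.605 / 0.7250 = 4.972.
n = 4.972² + 3 = 24.72 + 3 = 27.7.
Round up.

n = 28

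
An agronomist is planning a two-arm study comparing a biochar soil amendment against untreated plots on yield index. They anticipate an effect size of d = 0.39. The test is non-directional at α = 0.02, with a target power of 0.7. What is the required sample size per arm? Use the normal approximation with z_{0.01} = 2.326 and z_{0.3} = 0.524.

For two independent groups with equal n: n = 2·((z_{α/2} + z_β) / d)².
z_{α/2} + z_β = 2.326 + 0.524 = 2.850.
n = 2 × (2.850 / 0.39)² = 2 × 7.308² = 2 × 53.40 = 106.8.
Round up to the next whole participant.

n = 107 per group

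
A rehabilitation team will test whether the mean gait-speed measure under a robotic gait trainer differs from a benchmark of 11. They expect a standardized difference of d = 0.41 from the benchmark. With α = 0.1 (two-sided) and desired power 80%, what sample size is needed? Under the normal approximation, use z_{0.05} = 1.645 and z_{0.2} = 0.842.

For a one-sample test: n = ((z_{α/2} + z_β) / d)².
z_{α/2} + z_β = 1.645 + 0.842 = 2.487.
n = (2.487 / 0.41)² = 6.066² = 36.79.
Round up.

n = 37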